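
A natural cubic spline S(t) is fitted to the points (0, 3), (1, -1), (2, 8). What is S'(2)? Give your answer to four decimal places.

12.2500

Write M_i for S''(x_i). With h_i = 1, 1 and divided differences Δ_i = -4, 9, the continuity of S' gives the tridiagonal system
  1·M_0 + 4·M_1 + 1·M_2 = 6(Δ_1 - Δ_0) = 78
Natural end conditions: M_0 = M_2 = 0.
Hence M_0 = 0, M_1 = 39/2, M_2 = 0.
On [1, 2], S'(t) = b_1 + 2c_1·(t - 1) + 3d_1·(t - 1)² with b_1 = Δ_1 - h_1(2M_1 + M_2)/6 = 5/2, c_1 = M_1/2 = 39/4, d_1 = (M_2 - M_1)/(6h_1) = -13/4. So S'(2) = 49/4.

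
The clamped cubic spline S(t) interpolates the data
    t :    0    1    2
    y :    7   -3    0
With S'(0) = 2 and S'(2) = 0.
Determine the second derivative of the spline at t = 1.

41

Write m_i for S''(x_i). With h_i = 1, 1 and divided differences Δ_i = -10, 3, the continuity of S' gives the tridiagonal system
  1·m_0 + 4·m_1 + 1·m_2 = 6(Δ_1 - Δ_0) = 78
Clamped end conditions give two more equations: 2h_0·m_0 + h_0·m_1 = 6(Δ_0 - S'(0)) = -72 and h_1·m_1 + 2h_1·m_2 = 6(S'(2) - Δ_1) = -18.
Forward elimination and back-substitution give m_0 = -113/2, m_1 = 41, m_2 = -59/2.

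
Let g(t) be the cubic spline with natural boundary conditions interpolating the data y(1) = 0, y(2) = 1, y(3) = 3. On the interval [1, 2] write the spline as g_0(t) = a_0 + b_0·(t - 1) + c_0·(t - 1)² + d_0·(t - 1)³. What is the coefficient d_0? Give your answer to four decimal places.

0.2500

With M_i denoting the second derivative at x_i, h_i = 1, 1, and Δ_i = (y_(i+1) − y_i)/h_i = 1, 2:
  1·M_0 + 4·M_1 + 1·M_2 = 6(Δ_1 - Δ_0) = 6
Natural end conditions: M_0 = M_2 = 0.
Solving: M_0 = 0, M_1 = 3/2, M_2 = 0.
On [1, 2], with g_0(t) = a_0 + b_0·(t - 1) + c_0·(t - 1)² + d_0·(t - 1)³: c_0 = M_0/2 = 0, d_0 = (M_1 - M_0)/(6h_0) = 1/4, b_0 = Δ_0 - h_0(2M_0 + M_1)/6 = 3/4.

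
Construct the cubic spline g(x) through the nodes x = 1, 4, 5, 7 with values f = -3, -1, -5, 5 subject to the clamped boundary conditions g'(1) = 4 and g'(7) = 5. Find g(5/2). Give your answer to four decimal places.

1.1607

Put m_i = g'' at the i-th knot. Here h = (3, 1, 2) and Δ = (2/3, -4, 5), so the interior equations h_(i-1)·m_(i-1) + 2(h_(i-1)+h_i)·m_i + h_i·m_(i+1) = 6(Δ_i − Δ_(i-1)) read
  3·m_0 + 8·m_1 + 1·m_2 = 6(Δ_1 - Δ_0) = -28
  1·m_1 + 6·m_2 + 2·m_3 = 6(Δ_2 - Δ_1) = 54
Clamped end conditions give two more equations: 2h_0·m_0 + h_0·m_1 = 6(Δ_0 - g'(1)) = -20 and h_2·m_2 + 2h_2·m_3 = 6(g'(7) - Δ_2) = 0.
Hence m_0 = -22/21, m_1 = -32/7, m_2 = 82/7, m_3 = -41/7.
On [1, 4], g(x) = -3 + 4·(x - 1) - 11/21·(x - 1)² - 37/189·(x - 1)³.
With (x - 1) = 3/2: g(5/2) = 65/56.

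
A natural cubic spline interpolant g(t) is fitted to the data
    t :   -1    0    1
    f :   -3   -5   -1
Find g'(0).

1

Write M_i for g''(x_i). With h_i = 1, 1 and divided differences Δ_i = -2, 4, the continuity of g' gives the tridiagonal system
  1·M_0 + 4·M_1 + 1·M_2 = 6(Δ_1 - Δ_0) = 36
Natural end conditions: M_0 = M_2 = 0.
Solving: M_0 = 0, M_1 = 9, M_2 = 0.
On [0, 1], g'(t) = b_1 + 2c_1·t + 3d_1·t² with b_1 = Δ_1 - h_1(2M_1 + M_2)/6 = 1, c_1 = M_1/2 = 9/2, d_1 = (M_2 - M_1)/(6h_1) = -3/2. So g'(0) = 1.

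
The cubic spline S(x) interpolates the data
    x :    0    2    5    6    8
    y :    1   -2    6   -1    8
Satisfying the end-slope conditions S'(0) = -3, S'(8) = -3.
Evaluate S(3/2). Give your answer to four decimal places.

Put M_i = S'' at the i-th knot. Here h = (2, 3, 1, 2) and Δ = (-3/2, 8/3, -7, 9/2), so the interior equations h_(i-1)·M_(i-1) + 2(h_(i-1)+h_i)·M_i + h_i·M_(i+1) = 6(Δ_i − Δ_(i-1)) read
  2·M_0 + 10·M_1 + 3·M_2 = 6(Δ_1 - Δ_0) = 25
  3·M_1 + 8·M_2 + 1·M_3 = 6(Δ_2 - Δ_1) = -58
  1·M_2 + 6·M_3 + 2·M_4 = 6(Δ_3 - Δ_2) = 69
Clamped end conditions give two more equations: 2h_0·M_0 + h_0·M_1 = 6(Δ_0 - S'(0)) = 9 and h_3·M_3 + 2h_3·M_4 = 6(S'(8) - Δ_3) = -45.
Solving: M_0 = -63/68, M_1 = 108/17, M_2 = -1247/102, M_3 = 1058/51, M_4 = -4411/204.
On [0, 2], S(x) = 1 - 3·x - 63/136·x² + 165/272·x³.
With x = 3/2: S(3/2) = -5429/2176.

-2.4949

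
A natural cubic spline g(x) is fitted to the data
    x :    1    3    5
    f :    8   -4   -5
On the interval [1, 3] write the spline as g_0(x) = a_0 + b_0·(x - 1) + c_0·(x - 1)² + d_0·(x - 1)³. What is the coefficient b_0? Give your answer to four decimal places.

-7.3750

Write σ_i for g''(x_i). With h_i = 2, 2 and divided differences Δ_i = -6, -1/2, the continuity of g' gives the tridiagonal system
  2·σ_0 + 8·σ_1 + 2·σ_2 = 6(Δ_1 - Δ_0) = 33
Natural end conditions: σ_0 = σ_2 = 0.
Forward elimination and back-substitution give σ_0 = 0, σ_1 = 33/8, σ_2 = 0.
On [1, 3], with g_0(x) = a_0 + b_0·(x - 1) + c_0·(x - 1)² + d_0·(x - 1)³: c_0 = σ_0/2 = 0, d_0 = (σ_1 - σ_0)/(6h_0) = 11/32, b_0 = Δ_0 - h_0(2σ_0 + σ_1)/6 = -59/8.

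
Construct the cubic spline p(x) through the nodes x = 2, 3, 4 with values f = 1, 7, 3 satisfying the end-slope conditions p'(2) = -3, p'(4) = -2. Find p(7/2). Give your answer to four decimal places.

5.5938

Put M_i = p'' at the i-th knot. Here h = (1, 1) and Δ = (6, -4), so the interior equations h_(i-1)·M_(i-1) + 2(h_(i-1)+h_i)·M_i + h_i·M_(i+1) = 6(Δ_i − Δ_(i-1)) read
  1·M_0 + 4·M_1 + 1·M_2 = 6(Δ_1 - Δ_0) = -60
Clamped end conditions give two more equations: 2h_0·M_0 + h_0·M_1 = 6(Δ_0 - p'(2)) = 54 and h_1·M_1 + 2h_1·M_2 = 6(p'(4) - Δ_1) = 12.
Forward elimination and back-substitution give M_0 = 85/2, M_1 = -31, M_2 = 43/2.
On [3, 4], p(x) = 7 + 11/4·(x - 3) - 31/2·(x - 3)² + 35/4·(x - 3)³.
With (x - 3) = 1/2: p(7/2) = 179/32.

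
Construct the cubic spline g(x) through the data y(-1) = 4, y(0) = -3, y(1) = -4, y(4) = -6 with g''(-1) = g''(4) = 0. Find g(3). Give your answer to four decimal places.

-4.9319

Write σ_i for g''(x_i). With h_i = 1, 1, 3 and divided differences Δ_i = -7, -1, -2/3, the continuity of g' gives the tridiagonal system
  1·σ_0 + 4·σ_1 + 1·σ_2 = 6(Δ_1 - Δ_0) = 36
  1·σ_1 + 8·σ_2 + 3·σ_3 = 6(Δ_2 - Δ_1) = 2
Natural end conditions: σ_0 = σ_3 = 0.
Solving the tridiagonal system: σ_0 = 0, σ_1 = 286/31, σ_2 = -28/31, σ_3 = 0.
On [1, 4], g(x) = -4 + 22/93·(x - 1) - 14/31·(x - 1)² + 14/279·(x - 1)³.
With (x - 1) = 2: g(3) = -1376/279.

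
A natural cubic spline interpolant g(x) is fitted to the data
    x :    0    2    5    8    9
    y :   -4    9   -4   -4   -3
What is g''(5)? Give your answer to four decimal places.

4.3358

Write σ_i for g''(x_i). With h_i = 2, 3, 3, 1 and divided differences Δ_i = 13/2, -13/3, 0, 1, the continuity of g' gives the tridiagonal system
  2·σ_0 + 10·σ_1 + 3·σ_2 = 6(Δ_1 - Δ_0) = -65
  3·σ_1 + 12·σ_2 + 3·σ_3 = 6(Δ_2 - Δ_1) = 26
  3·σ_2 + 8·σ_3 + 1·σ_4 = 6(Δ_3 - Δ_2) = 6
Natural end conditions: σ_0 = σ_4 = 0.
Solving the tridiagonal system: σ_0 = 0, σ_1 = -2075/266, σ_2 = 1730/399, σ_3 = -233/266, σ_4 = 0.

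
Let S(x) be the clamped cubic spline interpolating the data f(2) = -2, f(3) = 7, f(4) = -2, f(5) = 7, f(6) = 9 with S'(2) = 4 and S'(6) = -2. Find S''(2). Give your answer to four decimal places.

With M_i denoting the second derivative at x_i, h_i = 1, 1, 1, 1, and Δ_i = (y_(i+1) − y_i)/h_i = 9, -9, 9, 2:
  1·M_0 + 4·M_1 + 1·M_2 = 6(Δ_1 - Δ_0) = -108
  1·M_1 + 4·M_2 + 1·M_3 = 6(Δ_2 - Δ_1) = 108
  1·M_2 + 4·M_3 + 1·M_4 = 6(Δ_3 - Δ_2) = -42
Clamped end conditions give two more equations: 2h_0·M_0 + h_0·M_1 = 6(Δ_0 - S'(2)) = 30 and h_3·M_3 + 2h_3·M_4 = 6(S'(6) - Δ_3) = -24.
Solving: M_0 = 1089/28, M_1 = -669/14, M_2 = 177/4, M_3 = -297/14, M_4 = -39/28.

38.8929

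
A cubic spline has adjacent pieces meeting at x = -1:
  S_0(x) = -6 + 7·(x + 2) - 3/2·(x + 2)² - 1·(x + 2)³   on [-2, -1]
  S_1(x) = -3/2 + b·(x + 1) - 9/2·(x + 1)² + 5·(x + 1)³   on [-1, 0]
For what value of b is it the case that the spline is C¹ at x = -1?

1

S_0'(x) = 7 - 3·(x + 2) - 3·(x + 2)², so S_0'(-1) = 1. On the right, S_1'(-1) = b, so b = 1.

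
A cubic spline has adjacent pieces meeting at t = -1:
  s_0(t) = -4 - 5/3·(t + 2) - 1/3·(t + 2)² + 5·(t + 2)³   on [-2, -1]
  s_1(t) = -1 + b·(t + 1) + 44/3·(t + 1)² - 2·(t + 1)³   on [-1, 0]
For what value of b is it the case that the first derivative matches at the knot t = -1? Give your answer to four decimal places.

12.6667

s_0'(t) = -5/3 - 2/3·(t + 2) + 15·(t + 2)², so s_0'(-1) = 38/3. On the right, s_1'(-1) = b, so b = 38/3.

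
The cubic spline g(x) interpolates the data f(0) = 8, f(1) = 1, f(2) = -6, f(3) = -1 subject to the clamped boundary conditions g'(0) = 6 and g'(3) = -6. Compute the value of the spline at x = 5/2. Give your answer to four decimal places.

Let M_i = g''(x_i). Step sizes h_i = 1, 1, 1; slopes of the chords Δ_i = (y_(i+1) - y_i)/h_i = -7, -7, 5.
  1·M_0 + 4·M_1 + 1·M_2 = 6(Δ_1 - Δ_0) = 0
  1·M_1 + 4·M_2 + 1·M_3 = 6(Δ_2 - Δ_1) = 72
Clamped end conditions give two more equations: 2h_0·M_0 + h_0·M_1 = 6(Δ_0 - g'(0)) = -78 and h_2·M_2 + 2h_2·M_3 = 6(g'(3) - Δ_2) = -66.
Solving: M_0 = -202/5, M_1 = 14/5, M_2 = 146/5, M_3 = -238/5.
On [2, 3], g(x) = -6 + 16/5·(x - 2) + 73/5·(x - 2)² - 64/5·(x - 2)³.
With (x - 2) = 1/2: g(5/2) = -47/20.

-2.3500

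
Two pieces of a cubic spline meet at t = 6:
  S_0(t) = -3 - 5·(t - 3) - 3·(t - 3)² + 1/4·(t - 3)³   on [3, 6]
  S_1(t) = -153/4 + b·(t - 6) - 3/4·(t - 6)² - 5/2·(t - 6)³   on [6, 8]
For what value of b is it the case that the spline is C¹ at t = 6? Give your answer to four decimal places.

-16.2500

S_0'(t) = -5 - 6·(t - 3) + 3/4·(t - 3)², so S_0'(6) = -65/4. On the right, S_1'(6) = b, so b = -65/4.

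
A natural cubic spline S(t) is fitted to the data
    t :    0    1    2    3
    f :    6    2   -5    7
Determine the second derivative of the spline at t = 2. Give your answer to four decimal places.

31.6000

With σ_i denoting the second derivative at x_i, h_i = 1, 1, 1, and Δ_i = (y_(i+1) − y_i)/h_i = -4, -7, 12:
  1·σ_0 + 4·σ_1 + 1·σ_2 = 6(Δ_1 - Δ_0) = -18
  1·σ_1 + 4·σ_2 + 1·σ_3 = 6(Δ_2 - Δ_1) = 114
Natural end conditions: σ_0 = σ_3 = 0.
Forward elimination and back-substitution give σ_0 = 0, σ_1 = -62/5, σ_2 = 158/5, σ_3 = 0.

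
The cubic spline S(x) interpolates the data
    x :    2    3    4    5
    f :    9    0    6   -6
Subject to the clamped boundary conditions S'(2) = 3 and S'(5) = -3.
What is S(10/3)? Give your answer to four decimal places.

Put M_i = S'' at the i-th knot. Here h = (1, 1, 1) and Δ = (-9, 6, -12), so the interior equations h_(i-1)·M_(i-1) + 2(h_(i-1)+h_i)·M_i + h_i·M_(i+1) = 6(Δ_i − Δ_(i-1)) read
  1·M_0 + 4·M_1 + 1·M_2 = 6(Δ_1 - Δ_0) = 90
  1·M_1 + 4·M_2 + 1·M_3 = 6(Δ_2 - Δ_1) = -108
Clamped end conditions give two more equations: 2h_0·M_0 + h_0·M_1 = 6(Δ_0 - S'(2)) = -72 and h_2·M_2 + 2h_2·M_3 = 6(S'(5) - Δ_2) = 54.
Forward elimination and back-substitution give M_0 = -308/5, M_1 = 256/5, M_2 = -266/5, M_3 = 268/5.
On [3, 4], S(x) = 0 - 11/5·(x - 3) + 128/5·(x - 3)² - 87/5·(x - 3)³.
With (x - 3) = 1/3: S(10/3) = 22/15.

1.4667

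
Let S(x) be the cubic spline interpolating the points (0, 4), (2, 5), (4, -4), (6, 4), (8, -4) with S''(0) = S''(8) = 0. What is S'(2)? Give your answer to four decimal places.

-3.6786

Put M_i = S'' at the i-th knot. Here h = (2, 2, 2, 2) and Δ = (1/2, -9/2, 4, -4), so the interior equations h_(i-1)·M_(i-1) + 2(h_(i-1)+h_i)·M_i + h_i·M_(i+1) = 6(Δ_i − Δ_(i-1)) read
  2·M_0 + 8·M_1 + 2·M_2 = 6(Δ_1 - Δ_0) = -30
  2·M_1 + 8·M_2 + 2·M_3 = 6(Δ_2 - Δ_1) = 51
  2·M_2 + 8·M_3 + 2·M_4 = 6(Δ_3 - Δ_2) = -48
Natural end conditions: M_0 = M_4 = 0.
Solving the tridiagonal system: M_0 = 0, M_1 = -351/56, M_2 = 141/14, M_3 = -477/56, M_4 = 0.
On [2, 4], S'(x) = b_1 + 2c_1·(x - 2) + 3d_1·(x - 2)² with b_1 = Δ_1 - h_1(2M_1 + M_2)/6 = -103/28, c_1 = M_1/2 = -351/112, d_1 = (M_2 - M_1)/(6h_1) = 305/224. So S'(2) = -103/28.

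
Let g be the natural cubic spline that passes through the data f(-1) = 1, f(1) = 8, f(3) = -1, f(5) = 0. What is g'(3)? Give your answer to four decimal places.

With M_i denoting the second derivative at x_i, h_i = 2, 2, 2, and Δ_i = (y_(i+1) − y_i)/h_i = 7/2, -9/2, 1/2:
  2·M_0 + 8·M_1 + 2·M_2 = 6(Δ_1 - Δ_0) = -48
  2·M_1 + 8·M_2 + 2·M_3 = 6(Δ_2 - Δ_1) = 30
Natural end conditions: M_0 = M_3 = 0.
Solving the tridiagonal system: M_0 = 0, M_1 = -37/5, M_2 = 28/5, M_3 = 0.
On [3, 5], g'(t) = b_2 + 2c_2·(t - 3) + 3d_2·(t - 3)² with b_2 = Δ_2 - h_2(2M_2 + M_3)/6 = -97/30, c_2 = M_2/2 = 14/5, d_2 = (M_3 - M_2)/(6h_2) = -7/15. So g'(3) = -97/30.

-3.2333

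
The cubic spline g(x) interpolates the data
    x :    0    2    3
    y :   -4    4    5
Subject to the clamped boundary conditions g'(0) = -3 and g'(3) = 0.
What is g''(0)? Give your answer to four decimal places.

14.5000

Let M_i = g''(x_i). Step sizes h_i = 2, 1; slopes of the chords Δ_i = (y_(i+1) - y_i)/h_i = 4, 1.
  2·M_0 + 6·M_1 + 1·M_2 = 6(Δ_1 - Δ_0) = -18
Clamped end conditions give two more equations: 2h_0·M_0 + h_0·M_1 = 6(Δ_0 - g'(0)) = 42 and h_1·M_1 + 2h_1·M_2 = 6(g'(3) - Δ_1) = -6.
Forward elimination and back-substitution give M_0 = 29/2, M_1 = -8, M_2 = 1.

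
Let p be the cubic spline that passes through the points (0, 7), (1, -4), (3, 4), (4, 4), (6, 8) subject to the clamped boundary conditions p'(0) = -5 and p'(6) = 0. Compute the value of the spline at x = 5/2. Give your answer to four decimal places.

Put M_i = p'' at the i-th knot. Here h = (1, 2, 1, 2) and Δ = (-11, 4, 0, 2), so the interior equations h_(i-1)·M_(i-1) + 2(h_(i-1)+h_i)·M_i + h_i·M_(i+1) = 6(Δ_i − Δ_(i-1)) read
  1·M_0 + 6·M_1 + 2·M_2 = 6(Δ_1 - Δ_0) = 90
  2·M_1 + 6·M_2 + 1·M_3 = 6(Δ_2 - Δ_1) = -24
  1·M_2 + 6·M_3 + 2·M_4 = 6(Δ_3 - Δ_2) = 12
Clamped end conditions give two more equations: 2h_0·M_0 + h_0·M_1 = 6(Δ_0 - p'(0)) = -36 and h_3·M_3 + 2h_3·M_4 = 6(p'(6) - Δ_3) = -12.
Solving the tridiagonal system: M_0 = -2810/93, M_1 = 2272/93, M_2 = -1226/93, M_3 = 580/93, M_4 = -569/93.
On [1, 3], p(x) = -4 - 734/93·(x - 1) + 1136/93·(x - 1)² - 583/186·(x - 1)³.
With (x - 1) = 3/2: p(5/2) = 529/496.

1.0665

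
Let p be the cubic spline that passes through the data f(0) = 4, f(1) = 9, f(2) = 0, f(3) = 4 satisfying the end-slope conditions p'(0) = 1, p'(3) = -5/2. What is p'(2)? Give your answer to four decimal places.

With m_i denoting the second derivative at x_i, h_i = 1, 1, 1, and Δ_i = (y_(i+1) − y_i)/h_i = 5, -9, 4:
  1·m_0 + 4·m_1 + 1·m_2 = 6(Δ_1 - Δ_0) = -84
  1·m_1 + 4·m_2 + 1·m_3 = 6(Δ_2 - Δ_1) = 78
Clamped end conditions give two more equations: 2h_0·m_0 + h_0·m_1 = 6(Δ_0 - p'(0)) = 24 and h_2·m_2 + 2h_2·m_3 = 6(p'(3) - Δ_2) = -39.
Forward elimination and back-substitution give m_0 = 469/15, m_1 = -578/15, m_2 = 583/15, m_3 = -584/15.
On [2, 3], p'(t) = b_2 + 2c_2·(t - 2) + 3d_2·(t - 2)² with b_2 = Δ_2 - h_2(2m_2 + m_3)/6 = -37/15, c_2 = m_2/2 = 583/30, d_2 = (m_3 - m_2)/(6h_2) = -389/30. So p'(2) = -37/15.

-2.4667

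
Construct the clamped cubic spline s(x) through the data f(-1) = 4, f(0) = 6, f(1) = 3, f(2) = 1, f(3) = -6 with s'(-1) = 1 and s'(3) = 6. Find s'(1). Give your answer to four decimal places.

Put M_i = s'' at the i-th knot. Here h = (1, 1, 1, 1) and Δ = (2, -3, -2, -7), so the interior equations h_(i-1)·M_(i-1) + 2(h_(i-1)+h_i)·M_i + h_i·M_(i+1) = 6(Δ_i − Δ_(i-1)) read
  1·M_0 + 4·M_1 + 1·M_2 = 6(Δ_1 - Δ_0) = -30
  1·M_1 + 4·M_2 + 1·M_3 = 6(Δ_2 - Δ_1) = 6
  1·M_2 + 4·M_3 + 1·M_4 = 6(Δ_3 - Δ_2) = -30
Clamped end conditions give two more equations: 2h_0·M_0 + h_0·M_1 = 6(Δ_0 - s'(-1)) = 6 and h_3·M_3 + 2h_3·M_4 = 6(s'(3) - Δ_3) = 78.
Hence M_0 = 257/28, M_1 = -173/14, M_2 = 41/4, M_3 = -317/14, M_4 = 1409/28.
On [1, 2], s'(x) = b_2 + 2c_2·(x - 1) + 3d_2·(x - 1)² with b_2 = Δ_2 - h_2(2M_2 + M_3)/6 = -23/14, c_2 = M_2/2 = 41/8, d_2 = (M_3 - M_2)/(6h_2) = -307/56. So s'(1) = -23/14.

-1.6429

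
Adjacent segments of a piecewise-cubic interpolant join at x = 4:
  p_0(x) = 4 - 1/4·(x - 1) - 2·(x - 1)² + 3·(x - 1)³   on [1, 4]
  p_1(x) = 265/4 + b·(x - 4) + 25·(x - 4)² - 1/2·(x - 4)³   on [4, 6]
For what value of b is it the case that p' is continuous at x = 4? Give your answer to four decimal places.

p_0'(x) = -1/4 - 4·(x - 1) + 9·(x - 1)², so p_0'(4) = 275/4. On the right, p_1'(4) = b, so b = 275/4.

68.7500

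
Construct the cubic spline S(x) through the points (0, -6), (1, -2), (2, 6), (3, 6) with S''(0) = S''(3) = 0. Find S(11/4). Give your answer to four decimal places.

Let m_i = S''(x_i). Step sizes h_i = 1, 1, 1; slopes of the chords Δ_i = (y_(i+1) - y_i)/h_i = 4, 8, 0.
  1·m_0 + 4·m_1 + 1·m_2 = 6(Δ_1 - Δ_0) = 24
  1·m_1 + 4·m_2 + 1·m_3 = 6(Δ_2 - Δ_1) = -48
Natural end conditions: m_0 = m_3 = 0.
Solving: m_0 = 0, m_1 = 48/5, m_2 = -72/5, m_3 = 0.
On [2, 3], S(x) = 6 + 24/5·(x - 2) - 36/5·(x - 2)² + 12/5·(x - 2)³.
With (x - 2) = 3/4: S(11/4) = 105/16.

6.5625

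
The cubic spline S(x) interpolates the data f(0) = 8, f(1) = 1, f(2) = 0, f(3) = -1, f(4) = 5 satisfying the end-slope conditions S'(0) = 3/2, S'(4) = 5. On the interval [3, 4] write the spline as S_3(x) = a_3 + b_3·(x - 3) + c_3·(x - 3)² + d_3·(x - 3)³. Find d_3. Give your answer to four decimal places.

Put M_i = S'' at the i-th knot. Here h = (1, 1, 1, 1) and Δ = (-7, -1, -1, 6), so the interior equations h_(i-1)·M_(i-1) + 2(h_(i-1)+h_i)·M_i + h_i·M_(i+1) = 6(Δ_i − Δ_(i-1)) read
  1·M_0 + 4·M_1 + 1·M_2 = 6(Δ_1 - Δ_0) = 36
  1·M_1 + 4·M_2 + 1·M_3 = 6(Δ_2 - Δ_1) = 0
  1·M_2 + 4·M_3 + 1·M_4 = 6(Δ_3 - Δ_2) = 42
Clamped end conditions give two more equations: 2h_0·M_0 + h_0·M_1 = 6(Δ_0 - S'(0)) = -51 and h_3·M_3 + 2h_3·M_4 = 6(S'(4) - Δ_3) = -6.
Forward elimination and back-substitution give M_0 = -1991/56, M_1 = 563/28, M_2 = -71/8, M_3 = 431/28, M_4 = -599/56.
On [3, 4], with S_3(x) = a_3 + b_3·(x - 3) + c_3·(x - 3)² + d_3·(x - 3)³: c_3 = M_3/2 = 431/56, d_3 = (M_4 - M_3)/(6h_3) = -487/112, b_3 = Δ_3 - h_3(2M_3 + M_4)/6 = 297/112.

-4.3482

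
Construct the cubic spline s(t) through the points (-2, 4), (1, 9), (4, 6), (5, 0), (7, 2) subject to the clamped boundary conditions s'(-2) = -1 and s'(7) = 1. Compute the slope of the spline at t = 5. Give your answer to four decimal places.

-3.6543

Let m_i = s''(x_i). Step sizes h_i = 3, 3, 1, 2; slopes of the chords Δ_i = (y_(i+1) - y_i)/h_i = 5/3, -1, -6, 1.
  3·m_0 + 12·m_1 + 3·m_2 = 6(Δ_1 - Δ_0) = -16
  3·m_1 + 8·m_2 + 1·m_3 = 6(Δ_2 - Δ_1) = -30
  1·m_2 + 6·m_3 + 2·m_4 = 6(Δ_3 - Δ_2) = 42
Clamped end conditions give two more equations: 2h_0·m_0 + h_0·m_1 = 6(Δ_0 - s'(-2)) = 16 and h_3·m_3 + 2h_3·m_4 = 6(s'(7) - Δ_3) = 0.
Forward elimination and back-substitution give m_0 = 256/81, m_1 = -80/81, m_2 = -368/81, m_3 = 754/81, m_4 = -377/81.
On [5, 7], s'(t) = b_3 + 2c_3·(t - 5) + 3d_3·(t - 5)² with b_3 = Δ_3 - h_3(2m_3 + m_4)/6 = -296/81, c_3 = m_3/2 = 377/81, d_3 = (m_4 - m_3)/(6h_3) = -377/324. So s'(5) = -296/81.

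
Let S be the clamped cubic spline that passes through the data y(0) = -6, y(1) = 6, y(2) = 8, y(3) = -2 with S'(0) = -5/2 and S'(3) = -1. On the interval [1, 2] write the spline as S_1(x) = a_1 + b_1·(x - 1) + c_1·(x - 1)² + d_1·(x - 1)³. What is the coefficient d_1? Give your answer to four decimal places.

Let M_i = S''(x_i). Step sizes h_i = 1, 1, 1; slopes of the chords Δ_i = (y_(i+1) - y_i)/h_i = 12, 2, -10.
  1·M_0 + 4·M_1 + 1·M_2 = 6(Δ_1 - Δ_0) = -60
  1·M_1 + 4·M_2 + 1·M_3 = 6(Δ_2 - Δ_1) = -72
Clamped end conditions give two more equations: 2h_0·M_0 + h_0·M_1 = 6(Δ_0 - S'(0)) = 87 and h_2·M_2 + 2h_2·M_3 = 6(S'(3) - Δ_2) = 54.
Solving the tridiagonal system: M_0 = 276/5, M_1 = -117/5, M_2 = -108/5, M_3 = 189/5.
On [1, 2], with S_1(x) = a_1 + b_1·(x - 1) + c_1·(x - 1)² + d_1·(x - 1)³: c_1 = M_1/2 = -117/10, d_1 = (M_2 - M_1)/(6h_1) = 3/10, b_1 = Δ_1 - h_1(2M_1 + M_2)/6 = 67/5.

0.3000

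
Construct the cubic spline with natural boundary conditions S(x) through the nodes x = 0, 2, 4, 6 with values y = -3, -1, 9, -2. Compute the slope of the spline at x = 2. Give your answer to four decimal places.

Write M_i for S''(x_i). With h_i = 2, 2, 2 and divided differences Δ_i = 1, 5, -11/2, the continuity of S' gives the tridiagonal system
  2·M_0 + 8·M_1 + 2·M_2 = 6(Δ_1 - Δ_0) = 24
  2·M_1 + 8·M_2 + 2·M_3 = 6(Δ_2 - Δ_1) = -63
Natural end conditions: M_0 = M_3 = 0.
Solving: M_0 = 0, M_1 = 53/10, M_2 = -46/5, M_3 = 0.
On [2, 4], S'(x) = b_1 + 2c_1·(x - 2) + 3d_1·(x - 2)² with b_1 = Δ_1 - h_1(2M_1 + M_2)/6 = 68/15, c_1 = M_1/2 = 53/20, d_1 = (M_2 - M_1)/(6h_1) = -29/24. So S'(2) = 68/15.

4.5333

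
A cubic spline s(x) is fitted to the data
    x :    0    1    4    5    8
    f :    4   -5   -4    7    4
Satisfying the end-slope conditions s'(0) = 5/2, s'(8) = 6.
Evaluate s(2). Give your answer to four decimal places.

Let σ_i = s''(x_i). Step sizes h_i = 1, 3, 1, 3; slopes of the chords Δ_i = (y_(i+1) - y_i)/h_i = -9, 1/3, 11, -1.
  1·σ_0 + 8·σ_1 + 3·σ_2 = 6(Δ_1 - Δ_0) = 56
  3·σ_1 + 8·σ_2 + 1·σ_3 = 6(Δ_2 - Δ_1) = 64
  1·σ_2 + 8·σ_3 + 3·σ_4 = 6(Δ_3 - Δ_2) = -72
Clamped end conditions give two more equations: 2h_0·σ_0 + h_0·σ_1 = 6(Δ_0 - s'(0)) = -69 and h_3·σ_3 + 2h_3·σ_4 = 6(s'(8) - Δ_3) = 42.
Forward elimination and back-substitution give σ_0 = -16963/432, σ_1 = 2059/216, σ_2 = 2737/432, σ_3 = -3301/216, σ_4 = 6325/432.
On [1, 4], s(x) = -5 - 10685/864·(x - 1) + 2059/432·(x - 1)² - 1381/7776·(x - 1)³.
With (x - 1) = 1: s(2) = -24841/1944.

-12.7783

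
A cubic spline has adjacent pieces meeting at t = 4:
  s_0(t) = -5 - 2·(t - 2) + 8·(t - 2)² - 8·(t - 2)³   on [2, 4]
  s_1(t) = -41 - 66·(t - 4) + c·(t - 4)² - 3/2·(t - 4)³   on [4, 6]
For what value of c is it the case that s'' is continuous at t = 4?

s_0''(t) = 16 - 48·(t - 2), so s_0''(4) = -80. On the right, s_1''(4) = 2c, so c = -40.

-40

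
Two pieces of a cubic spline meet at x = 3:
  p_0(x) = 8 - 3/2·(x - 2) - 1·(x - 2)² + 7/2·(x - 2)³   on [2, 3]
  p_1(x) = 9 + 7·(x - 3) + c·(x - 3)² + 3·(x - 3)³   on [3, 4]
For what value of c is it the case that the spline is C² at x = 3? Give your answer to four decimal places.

p_0''(x) = -2 + 21·(x - 2), so p_0''(3) = 19. On the right, p_1''(3) = 2c, so c = 19/2.

9.5000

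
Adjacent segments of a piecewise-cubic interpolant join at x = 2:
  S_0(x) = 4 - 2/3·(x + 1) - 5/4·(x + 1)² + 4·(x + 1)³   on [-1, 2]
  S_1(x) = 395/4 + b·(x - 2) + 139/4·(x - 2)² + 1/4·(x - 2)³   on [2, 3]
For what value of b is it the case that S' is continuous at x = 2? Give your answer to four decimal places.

99.8333

S_0'(x) = -2/3 - 5/2·(x + 1) + 12·(x + 1)², so S_0'(2) = 599/6. On the right, S_1'(2) = b, so b = 599/6.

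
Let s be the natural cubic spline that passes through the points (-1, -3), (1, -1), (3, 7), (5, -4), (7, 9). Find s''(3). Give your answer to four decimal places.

-11.3571

Put σ_i = s'' at the i-th knot. Here h = (2, 2, 2, 2) and Δ = (1, 4, -11/2, 13/2), so the interior equations h_(i-1)·σ_(i-1) + 2(h_(i-1)+h_i)·σ_i + h_i·σ_(i+1) = 6(Δ_i − Δ_(i-1)) read
  2·σ_0 + 8·σ_1 + 2·σ_2 = 6(Δ_1 - Δ_0) = 18
  2·σ_1 + 8·σ_2 + 2·σ_3 = 6(Δ_2 - Δ_1) = -57
  2·σ_2 + 8·σ_3 + 2·σ_4 = 6(Δ_3 - Δ_2) = 72
Natural end conditions: σ_0 = σ_4 = 0.
Forward elimination and back-substitution give σ_0 = 0, σ_1 = 285/56, σ_2 = -159/14, σ_3 = 663/56, σ_4 = 0.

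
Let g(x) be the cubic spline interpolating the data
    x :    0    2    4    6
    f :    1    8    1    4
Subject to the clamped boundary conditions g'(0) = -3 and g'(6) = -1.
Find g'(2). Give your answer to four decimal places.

1.1333

Let m_i = g''(x_i). Step sizes h_i = 2, 2, 2; slopes of the chords Δ_i = (y_(i+1) - y_i)/h_i = 7/2, -7/2, 3/2.
  2·m_0 + 8·m_1 + 2·m_2 = 6(Δ_1 - Δ_0) = -42
  2·m_1 + 8·m_2 + 2·m_3 = 6(Δ_2 - Δ_1) = 30
Clamped end conditions give two more equations: 2h_0·m_0 + h_0·m_1 = 6(Δ_0 - g'(0)) = 39 and h_2·m_2 + 2h_2·m_3 = 6(g'(6) - Δ_2) = -15.
Solving: m_0 = 461/30, m_1 = -337/30, m_2 = 257/30, m_3 = -241/30.
On [2, 4], g'(x) = b_1 + 2c_1·(x - 2) + 3d_1·(x - 2)² with b_1 = Δ_1 - h_1(2m_1 + m_2)/6 = 17/15, c_1 = m_1/2 = -337/60, d_1 = (m_2 - m_1)/(6h_1) = 33/20. So g'(2) = 17/15.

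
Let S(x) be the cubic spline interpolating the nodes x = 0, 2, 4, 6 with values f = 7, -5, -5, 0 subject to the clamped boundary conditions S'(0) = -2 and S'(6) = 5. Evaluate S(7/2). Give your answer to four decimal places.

Write M_i for S''(x_i). With h_i = 2, 2, 2 and divided differences Δ_i = -6, 0, 5/2, the continuity of S' gives the tridiagonal system
  2·M_0 + 8·M_1 + 2·M_2 = 6(Δ_1 - Δ_0) = 36
  2·M_1 + 8·M_2 + 2·M_3 = 6(Δ_2 - Δ_1) = 15
Clamped end conditions give two more equations: 2h_0·M_0 + h_0·M_1 = 6(Δ_0 - S'(0)) = -24 and h_2·M_2 + 2h_2·M_3 = 6(S'(6) - Δ_2) = 15.
Solving the tridiagonal system: M_0 = -287/30, M_1 = 107/15, M_2 = -29/30, M_3 = 127/30.
On [2, 4], S(x) = -5 - 133/30·(x - 2) + 107/30·(x - 2)² - 27/40·(x - 2)³.
With (x - 2) = 3/2: S(7/2) = -1889/320.

-5.9031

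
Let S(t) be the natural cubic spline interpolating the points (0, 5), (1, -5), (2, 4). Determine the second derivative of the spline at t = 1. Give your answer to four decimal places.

With M_i denoting the second derivative at x_i, h_i = 1, 1, and Δ_i = (y_(i+1) − y_i)/h_i = -10, 9:
  1·M_0 + 4·M_1 + 1·M_2 = 6(Δ_1 - Δ_0) = 114
Natural end conditions: M_0 = M_2 = 0.
Hence M_0 = 0, M_1 = 57/2, M_2 = 0.

28.5000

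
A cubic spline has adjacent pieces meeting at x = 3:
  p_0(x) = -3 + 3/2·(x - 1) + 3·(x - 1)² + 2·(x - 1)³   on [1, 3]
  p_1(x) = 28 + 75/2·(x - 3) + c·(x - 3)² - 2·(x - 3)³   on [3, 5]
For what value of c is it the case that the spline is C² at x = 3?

15

p_0''(x) = 6 + 12·(x - 1), so p_0''(3) = 30. On the right, p_1''(3) = 2c, so c = 15.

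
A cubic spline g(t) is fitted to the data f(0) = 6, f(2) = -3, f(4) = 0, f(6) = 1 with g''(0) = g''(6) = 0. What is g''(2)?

With M_i denoting the second derivative at x_i, h_i = 2, 2, 2, and Δ_i = (y_(i+1) − y_i)/h_i = -9/2, 3/2, 1/2:
  2·M_0 + 8·M_1 + 2·M_2 = 6(Δ_1 - Δ_0) = 36
  2·M_1 + 8·M_2 + 2·M_3 = 6(Δ_2 - Δ_1) = -6
Natural end conditions: M_0 = M_3 = 0.
Forward elimination and back-substitution give M_0 = 0, M_1 = 5, M_2 = -2, M_3 = 0.

5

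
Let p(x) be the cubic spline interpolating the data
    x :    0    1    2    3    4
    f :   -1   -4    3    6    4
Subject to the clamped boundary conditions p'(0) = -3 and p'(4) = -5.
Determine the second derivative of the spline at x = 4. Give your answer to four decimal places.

Write M_i for p''(x_i). With h_i = 1, 1, 1, 1 and divided differences Δ_i = -3, 7, 3, -2, the continuity of p' gives the tridiagonal system
  1·M_0 + 4·M_1 + 1·M_2 = 6(Δ_1 - Δ_0) = 60
  1·M_1 + 4·M_2 + 1·M_3 = 6(Δ_2 - Δ_1) = -24
  1·M_2 + 4·M_3 + 1·M_4 = 6(Δ_3 - Δ_2) = -30
Clamped end conditions give two more equations: 2h_0·M_0 + h_0·M_1 = 6(Δ_0 - p'(0)) = 0 and h_3·M_3 + 2h_3·M_4 = 6(p'(4) - Δ_3) = -18.
Hence M_0 = -281/28, M_1 = 281/14, M_2 = -41/4, M_3 = -43/14, M_4 = -209/28.

-7.4643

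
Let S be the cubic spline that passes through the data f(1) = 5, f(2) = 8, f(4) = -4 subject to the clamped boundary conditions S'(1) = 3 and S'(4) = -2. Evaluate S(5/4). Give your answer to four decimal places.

5.9219

Write m_i for S''(x_i). With h_i = 1, 2 and divided differences Δ_i = 3, -6, the continuity of S' gives the tridiagonal system
  1·m_0 + 6·m_1 + 2·m_2 = 6(Δ_1 - Δ_0) = -54
Clamped end conditions give two more equations: 2h_0·m_0 + h_0·m_1 = 6(Δ_0 - S'(1)) = 0 and h_1·m_1 + 2h_1·m_2 = 6(S'(4) - Δ_1) = 24.
Hence m_0 = 22/3, m_1 = -44/3, m_2 = 40/3.
On [1, 2], S(t) = 5 + 3·(t - 1) + 11/3·(t - 1)² - 11/3·(t - 1)³.
With (t - 1) = 1/4: S(5/4) = 379/64.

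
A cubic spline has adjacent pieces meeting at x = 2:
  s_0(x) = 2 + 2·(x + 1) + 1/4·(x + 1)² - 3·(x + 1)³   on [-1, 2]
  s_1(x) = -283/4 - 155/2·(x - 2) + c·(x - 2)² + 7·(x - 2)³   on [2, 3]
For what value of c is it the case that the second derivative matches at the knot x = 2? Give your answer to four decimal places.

-26.7500

s_0''(x) = 1/2 - 18·(x + 1), so s_0''(2) = -107/2. On the right, s_1''(2) = 2c, so c = -107/4.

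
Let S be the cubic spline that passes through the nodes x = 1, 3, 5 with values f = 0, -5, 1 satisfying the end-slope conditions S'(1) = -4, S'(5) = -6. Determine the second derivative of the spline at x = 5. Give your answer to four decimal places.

-18.1250

Write m_i for S''(x_i). With h_i = 2, 2 and divided differences Δ_i = -5/2, 3, the continuity of S' gives the tridiagonal system
  2·m_0 + 8·m_1 + 2·m_2 = 6(Δ_1 - Δ_0) = 33
Clamped end conditions give two more equations: 2h_0·m_0 + h_0·m_1 = 6(Δ_0 - S'(1)) = 9 and h_1·m_1 + 2h_1·m_2 = 6(S'(5) - Δ_1) = -54.
Forward elimination and back-substitution give m_0 = -19/8, m_1 = 37/4, m_2 = -145/8.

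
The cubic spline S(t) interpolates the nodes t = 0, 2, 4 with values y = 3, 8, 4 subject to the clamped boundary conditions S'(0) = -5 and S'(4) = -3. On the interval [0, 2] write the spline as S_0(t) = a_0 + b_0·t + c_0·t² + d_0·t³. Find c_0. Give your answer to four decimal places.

With M_i denoting the second derivative at x_i, h_i = 2, 2, and Δ_i = (y_(i+1) − y_i)/h_i = 5/2, -2:
  2·M_0 + 8·M_1 + 2·M_2 = 6(Δ_1 - Δ_0) = -27
Clamped end conditions give two more equations: 2h_0·M_0 + h_0·M_1 = 6(Δ_0 - S'(0)) = 45 and h_1·M_1 + 2h_1·M_2 = 6(S'(4) - Δ_1) = -6.
Solving the tridiagonal system: M_0 = 121/8, M_1 = -31/4, M_2 = 19/8.
On [0, 2], with S_0(t) = a_0 + b_0·t + c_0·t² + d_0·t³: c_0 = M_0/2 = 121/16, d_0 = (M_1 - M_0)/(6h_0) = -61/32, b_0 = Δ_0 - h_0(2M_0 + M_1)/6 = -5.

7.5625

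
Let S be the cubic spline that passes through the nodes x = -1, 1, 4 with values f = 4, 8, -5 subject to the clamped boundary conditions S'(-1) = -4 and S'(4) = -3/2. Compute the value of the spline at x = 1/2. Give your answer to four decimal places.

6.8031

Put m_i = S'' at the i-th knot. Here h = (2, 3) and Δ = (2, -13/3), so the interior equations h_(i-1)·m_(i-1) + 2(h_(i-1)+h_i)·m_i + h_i·m_(i+1) = 6(Δ_i − Δ_(i-1)) read
  2·m_0 + 10·m_1 + 3·m_2 = 6(Δ_1 - Δ_0) = -38
Clamped end conditions give two more equations: 2h_0·m_0 + h_0·m_1 = 6(Δ_0 - S'(-1)) = 36 and h_1·m_1 + 2h_1·m_2 = 6(S'(4) - Δ_1) = 17.
Forward elimination and back-substitution give m_0 = 133/10, m_1 = -43/5, m_2 = 107/15.
On [-1, 1], S(x) = 4 - 4·(x + 1) + 133/20·(x + 1)² - 73/40·(x + 1)³.
With (x + 1) = 3/2: S(1/2) = 2177/320.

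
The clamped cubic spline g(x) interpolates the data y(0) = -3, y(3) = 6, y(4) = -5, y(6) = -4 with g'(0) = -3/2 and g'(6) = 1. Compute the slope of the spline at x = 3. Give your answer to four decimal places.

-7.9643

With M_i denoting the second derivative at x_i, h_i = 3, 1, 2, and Δ_i = (y_(i+1) − y_i)/h_i = 3, -11, 1/2:
  3·M_0 + 8·M_1 + 1·M_2 = 6(Δ_1 - Δ_0) = -84
  1·M_1 + 6·M_2 + 2·M_3 = 6(Δ_2 - Δ_1) = 69
Clamped end conditions give two more equations: 2h_0·M_0 + h_0·M_1 = 6(Δ_0 - g'(0)) = 27 and h_2·M_2 + 2h_2·M_3 = 6(g'(6) - Δ_2) = 3.
Hence M_0 = 559/42, M_1 = -370/21, M_2 = 715/42, M_3 = -163/21.
On [3, 4], g'(x) = b_1 + 2c_1·(x - 3) + 3d_1·(x - 3)² with b_1 = Δ_1 - h_1(2M_1 + M_2)/6 = -223/28, c_1 = M_1/2 = -185/21, d_1 = (M_2 - M_1)/(6h_1) = 485/84. So g'(3) = -223/28.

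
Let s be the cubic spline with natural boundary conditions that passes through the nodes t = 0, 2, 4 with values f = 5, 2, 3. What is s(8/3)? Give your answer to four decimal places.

1.9630

Put σ_i = s'' at the i-th knot. Here h = (2, 2) and Δ = (-3/2, 1/2), so the interior equations h_(i-1)·σ_(i-1) + 2(h_(i-1)+h_i)·σ_i + h_i·σ_(i+1) = 6(Δ_i − Δ_(i-1)) read
  2·σ_0 + 8·σ_1 + 2·σ_2 = 6(Δ_1 - Δ_0) = 12
Natural end conditions: σ_0 = σ_2 = 0.
Hence σ_0 = 0, σ_1 = 3/2, σ_2 = 0.
On [2, 4], s(t) = 2 - 1/2·(t - 2) + 3/4·(t - 2)² - 1/8·(t - 2)³.
With (t - 2) = 2/3: s(8/3) = 53/27.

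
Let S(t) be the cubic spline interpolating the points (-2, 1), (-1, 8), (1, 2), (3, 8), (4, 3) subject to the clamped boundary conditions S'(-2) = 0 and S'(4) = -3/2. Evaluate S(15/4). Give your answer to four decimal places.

Write σ_i for S''(x_i). With h_i = 1, 2, 2, 1 and divided differences Δ_i = 7, -3, 3, -5, the continuity of S' gives the tridiagonal system
  1·σ_0 + 6·σ_1 + 2·σ_2 = 6(Δ_1 - Δ_0) = -60
  2·σ_1 + 8·σ_2 + 2·σ_3 = 6(Δ_2 - Δ_1) = 36
  2·σ_2 + 6·σ_3 + 1·σ_4 = 6(Δ_3 - Δ_2) = -48
Clamped end conditions give two more equations: 2h_0·σ_0 + h_0·σ_1 = 6(Δ_0 - S'(-2)) = 42 and h_3·σ_3 + 2h_3·σ_4 = 6(S'(4) - Δ_3) = 21.
Hence σ_0 = 677/22, σ_1 = -215/11, σ_2 = 53/4, σ_3 = -170/11, σ_4 = 401/22.
On [3, 4], S(t) = 8 - 127/44·(t - 3) - 85/11·(t - 3)² + 247/44·(t - 3)³.
With (t - 3) = 3/4: S(15/4) = 10861/2816.

3.8569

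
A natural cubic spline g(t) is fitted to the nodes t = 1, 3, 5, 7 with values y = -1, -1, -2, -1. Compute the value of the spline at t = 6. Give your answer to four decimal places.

Write σ_i for g''(x_i). With h_i = 2, 2, 2 and divided differences Δ_i = 0, -1/2, 1/2, the continuity of g' gives the tridiagonal system
  2·σ_0 + 8·σ_1 + 2·σ_2 = 6(Δ_1 - Δ_0) = -3
  2·σ_1 + 8·σ_2 + 2·σ_3 = 6(Δ_2 - Δ_1) = 6
Natural end conditions: σ_0 = σ_3 = 0.
Solving the tridiagonal system: σ_0 = 0, σ_1 = -3/5, σ_2 = 9/10, σ_3 = 0.
On [5, 7], g(t) = -2 - 1/10·(t - 5) + 9/20·(t - 5)² - 3/40·(t - 5)³.
With (t - 5) = 1: g(6) = -69/40.

-1.7250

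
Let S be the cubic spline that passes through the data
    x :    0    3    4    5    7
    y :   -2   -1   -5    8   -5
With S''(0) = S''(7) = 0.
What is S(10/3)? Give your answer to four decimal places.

-3.5344

With σ_i denoting the second derivative at x_i, h_i = 3, 1, 1, 2, and Δ_i = (y_(i+1) − y_i)/h_i = 1/3, -4, 13, -13/2:
  3·σ_0 + 8·σ_1 + 1·σ_2 = 6(Δ_1 - Δ_0) = -26
  1·σ_1 + 4·σ_2 + 1·σ_3 = 6(Δ_2 - Δ_1) = 102
  1·σ_2 + 6·σ_3 + 2·σ_4 = 6(Δ_3 - Δ_2) = -117
Natural end conditions: σ_0 = σ_4 = 0.
Solving: σ_0 = 0, σ_1 = -1327/178, σ_2 = 2994/89, σ_3 = -4469/178, σ_4 = 0.
On [3, 4], S(x) = -1 - 3803/534·(x - 3) - 1327/356·(x - 3)² + 7315/1068·(x - 3)³.
With (x - 3) = 1/3: S(10/3) = -50959/14418.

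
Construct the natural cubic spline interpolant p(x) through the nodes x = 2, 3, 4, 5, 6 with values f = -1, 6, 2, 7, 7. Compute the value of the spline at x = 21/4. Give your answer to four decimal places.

Let m_i = p''(x_i). Step sizes h_i = 1, 1, 1, 1; slopes of the chords Δ_i = (y_(i+1) - y_i)/h_i = 7, -4, 5, 0.
  1·m_0 + 4·m_1 + 1·m_2 = 6(Δ_1 - Δ_0) = -66
  1·m_1 + 4·m_2 + 1·m_3 = 6(Δ_2 - Δ_1) = 54
  1·m_2 + 4·m_3 + 1·m_4 = 6(Δ_3 - Δ_2) = -30
Natural end conditions: m_0 = m_4 = 0.
Forward elimination and back-substitution give m_0 = 0, m_1 = -309/14, m_2 = 156/7, m_3 = -183/14, m_4 = 0.
On [5, 6], p(x) = 7 + 61/14·(x - 5) - 183/28·(x - 5)² + 61/28·(x - 5)³.
With (x - 5) = 1/4: p(21/4) = 1975/256.

7.7148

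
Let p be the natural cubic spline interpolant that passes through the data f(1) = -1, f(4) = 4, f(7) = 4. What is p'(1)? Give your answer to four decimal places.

2.0833

With m_i denoting the second derivative at x_i, h_i = 3, 3, and Δ_i = (y_(i+1) − y_i)/h_i = 5/3, 0:
  3·m_0 + 12·m_1 + 3·m_2 = 6(Δ_1 - Δ_0) = -10
Natural end conditions: m_0 = m_2 = 0.
Hence m_0 = 0, m_1 = -5/6, m_2 = 0.
On [1, 4], p'(x) = b_0 + 2c_0·(x - 1) + 3d_0·(x - 1)² with b_0 = Δ_0 - h_0(2m_0 + m_1)/6 = 25/12, c_0 = m_0/2 = 0, d_0 = (m_1 - m_0)/(6h_0) = -5/108. So p'(1) = 25/12.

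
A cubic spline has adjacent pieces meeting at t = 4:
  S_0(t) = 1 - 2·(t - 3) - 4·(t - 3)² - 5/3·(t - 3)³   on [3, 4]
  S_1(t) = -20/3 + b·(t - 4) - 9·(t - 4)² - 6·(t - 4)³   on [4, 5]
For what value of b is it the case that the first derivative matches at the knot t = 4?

S_0'(t) = -2 - 8·(t - 3) - 5·(t - 3)², so S_0'(4) = -15. On the right, S_1'(4) = b, so b = -15.

-15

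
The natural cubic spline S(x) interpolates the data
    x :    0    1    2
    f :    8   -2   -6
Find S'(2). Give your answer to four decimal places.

-2.5000

Write M_i for S''(x_i). With h_i = 1, 1 and divided differences Δ_i = -10, -4, the continuity of S' gives the tridiagonal system
  1·M_0 + 4·M_1 + 1·M_2 = 6(Δ_1 - Δ_0) = 36
Natural end conditions: M_0 = M_2 = 0.
Forward elimination and back-substitution give M_0 = 0, M_1 = 9, M_2 = 0.
On [1, 2], S'(x) = b_1 + 2c_1·(x - 1) + 3d_1·(x - 1)² with b_1 = Δ_1 - h_1(2M_1 + M_2)/6 = -7, c_1 = M_1/2 = 9/2, d_1 = (M_2 - M_1)/(6h_1) = -3/2. So S'(2) = -5/2.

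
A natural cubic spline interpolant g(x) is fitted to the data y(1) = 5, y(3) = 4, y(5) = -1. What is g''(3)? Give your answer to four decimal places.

Write m_i for g''(x_i). With h_i = 2, 2 and divided differences Δ_i = -1/2, -5/2, the continuity of g' gives the tridiagonal system
  2·m_0 + 8·m_1 + 2·m_2 = 6(Δ_1 - Δ_0) = -12
Natural end conditions: m_0 = m_2 = 0.
Hence m_0 = 0, m_1 = -3/2, m_2 = 0.

-1.5000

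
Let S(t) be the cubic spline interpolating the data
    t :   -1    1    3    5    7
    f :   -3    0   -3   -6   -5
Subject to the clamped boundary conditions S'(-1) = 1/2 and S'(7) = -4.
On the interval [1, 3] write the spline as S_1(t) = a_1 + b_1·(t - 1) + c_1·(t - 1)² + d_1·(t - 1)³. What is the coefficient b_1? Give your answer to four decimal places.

With σ_i denoting the second derivative at x_i, h_i = 2, 2, 2, 2, and Δ_i = (y_(i+1) − y_i)/h_i = 3/2, -3/2, -3/2, 1/2:
  2·σ_0 + 8·σ_1 + 2·σ_2 = 6(Δ_1 - Δ_0) = -18
  2·σ_1 + 8·σ_2 + 2·σ_3 = 6(Δ_2 - Δ_1) = 0
  2·σ_2 + 8·σ_3 + 2·σ_4 = 6(Δ_3 - Δ_2) = 12
Clamped end conditions give two more equations: 2h_0·σ_0 + h_0·σ_1 = 6(Δ_0 - S'(-1)) = 6 and h_3·σ_3 + 2h_3·σ_4 = 6(S'(7) - Δ_3) = -27.
Forward elimination and back-substitution give σ_0 = 333/112, σ_1 = -165/56, σ_2 = -3/16, σ_3 = 207/56, σ_4 = -963/112.
On [1, 3], with S_1(t) = a_1 + b_1·(t - 1) + c_1·(t - 1)² + d_1·(t - 1)³: c_1 = σ_1/2 = -165/112, d_1 = (σ_2 - σ_1)/(6h_1) = 103/448, b_1 = Δ_1 - h_1(2σ_1 + σ_2)/6 = 59/112.

0.5268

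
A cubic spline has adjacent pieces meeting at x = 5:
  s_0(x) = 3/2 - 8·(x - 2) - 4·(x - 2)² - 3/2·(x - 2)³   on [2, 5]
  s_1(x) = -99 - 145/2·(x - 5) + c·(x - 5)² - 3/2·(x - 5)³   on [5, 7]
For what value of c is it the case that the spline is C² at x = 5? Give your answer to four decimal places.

-17.5000

s_0''(x) = -8 - 9·(x - 2), so s_0''(5) = -35. On the right, s_1''(5) = 2c, so c = -35/2.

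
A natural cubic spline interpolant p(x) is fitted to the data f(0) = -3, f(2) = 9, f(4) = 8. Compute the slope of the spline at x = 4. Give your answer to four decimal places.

Write M_i for p''(x_i). With h_i = 2, 2 and divided differences Δ_i = 6, -1/2, the continuity of p' gives the tridiagonal system
  2·M_0 + 8·M_1 + 2·M_2 = 6(Δ_1 - Δ_0) = -39
Natural end conditions: M_0 = M_2 = 0.
Solving: M_0 = 0, M_1 = -39/8, M_2 = 0.
On [2, 4], p'(x) = b_1 + 2c_1·(x - 2) + 3d_1·(x - 2)² with b_1 = Δ_1 - h_1(2M_1 + M_2)/6 = 11/4, c_1 = M_1/2 = -39/16, d_1 = (M_2 - M_1)/(6h_1) = 13/32. So p'(4) = -17/8.

-2.1250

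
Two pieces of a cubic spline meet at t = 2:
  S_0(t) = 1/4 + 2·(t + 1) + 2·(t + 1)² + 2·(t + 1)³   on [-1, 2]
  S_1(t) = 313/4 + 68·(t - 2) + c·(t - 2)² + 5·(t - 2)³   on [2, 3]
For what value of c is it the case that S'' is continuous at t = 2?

20

S_0''(t) = 4 + 12·(t + 1), so S_0''(2) = 40. On the right, S_1''(2) = 2c, so c = 20.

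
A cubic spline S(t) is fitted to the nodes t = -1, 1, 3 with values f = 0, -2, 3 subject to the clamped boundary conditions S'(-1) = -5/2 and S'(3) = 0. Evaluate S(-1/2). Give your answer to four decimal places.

Put m_i = S'' at the i-th knot. Here h = (2, 2) and Δ = (-1, 5/2), so the interior equations h_(i-1)·m_(i-1) + 2(h_(i-1)+h_i)·m_i + h_i·m_(i+1) = 6(Δ_i − Δ_(i-1)) read
  2·m_0 + 8·m_1 + 2·m_2 = 6(Δ_1 - Δ_0) = 21
Clamped end conditions give two more equations: 2h_0·m_0 + h_0·m_1 = 6(Δ_0 - S'(-1)) = 9 and h_1·m_1 + 2h_1·m_2 = 6(S'(3) - Δ_1) = -15.
Solving the tridiagonal system: m_0 = 1/4, m_1 = 4, m_2 = -23/4.
On [-1, 1], S(t) = 0 - 5/2·(t + 1) + 1/8·(t + 1)² + 5/16·(t + 1)³.
With (t + 1) = 1/2: S(-1/2) = -151/128.

-1.1797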